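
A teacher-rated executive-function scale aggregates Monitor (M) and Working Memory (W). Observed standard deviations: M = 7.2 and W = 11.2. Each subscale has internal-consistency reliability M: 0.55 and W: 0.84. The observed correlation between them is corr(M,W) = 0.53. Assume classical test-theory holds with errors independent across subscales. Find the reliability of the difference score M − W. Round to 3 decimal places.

0.527

Var(M−W) = 7.2² + 11.2² − 2·7.2·11.2·0.53 = 177.28 − 85.4784 = 91.8016.
Because errors are independent across components, Cov(Tᵢ,Tⱼ) = Cov(Xᵢ,Xⱼ); the off-diagonal part of the true-score variance is the same as above.
True-score variance = [7.2²·0.55 + 11.2²·0.84] − 85.4784 = 133.882 − 85.4784 = 48.4032.
Reliability = 48.4032 / 91.8016 = 0.527.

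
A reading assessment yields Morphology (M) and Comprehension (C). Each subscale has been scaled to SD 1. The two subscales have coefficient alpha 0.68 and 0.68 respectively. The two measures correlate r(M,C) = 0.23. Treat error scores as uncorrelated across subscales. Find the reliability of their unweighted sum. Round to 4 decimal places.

0.7398

Var(M+C) = 2 + 2·[0.23] = 2 + 0.46 = 2.46.
Under uncorrelated errors the observed covariances equal the true-score covariances, so only the own-variance terms attenuate.
True-score variance = [0.68 + 0.68] + 0.46 = 1.36 + 0.46 = 1.82.
Reliability = 1.82 / 2.46 = 0.7398.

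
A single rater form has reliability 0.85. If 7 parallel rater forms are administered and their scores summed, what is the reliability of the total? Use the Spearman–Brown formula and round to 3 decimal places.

0.975

ρ_k = kρ / (1 + (k−1)ρ) = 7·0.85 / (1 + 6·0.85) = 5.950 / 6.100 = 0.975.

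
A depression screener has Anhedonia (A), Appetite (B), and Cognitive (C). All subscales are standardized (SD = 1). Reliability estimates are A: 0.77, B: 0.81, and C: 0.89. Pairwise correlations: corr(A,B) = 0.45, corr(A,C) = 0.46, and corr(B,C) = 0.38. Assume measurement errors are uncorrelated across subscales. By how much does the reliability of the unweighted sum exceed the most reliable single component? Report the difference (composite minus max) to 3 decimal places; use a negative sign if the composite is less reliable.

0.015

Var(sum) = 3 + 2.58 = 5.58; true-score variance = 2.47 + 2.58 = 5.05; composite reliability = 0.9050.
Max component reliability = 0.8900.
Difference = 0.9050 − 0.8900 = 0.015.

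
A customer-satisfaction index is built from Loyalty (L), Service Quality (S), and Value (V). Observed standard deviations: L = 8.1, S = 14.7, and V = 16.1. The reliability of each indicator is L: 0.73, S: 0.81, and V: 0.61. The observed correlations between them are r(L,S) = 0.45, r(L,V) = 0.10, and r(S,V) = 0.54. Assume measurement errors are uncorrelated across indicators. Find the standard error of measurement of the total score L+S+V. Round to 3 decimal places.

Var(total) = 540.91 + 388.849 = 929.759.
True-score variance = 381.046 + 388.849 = 769.895, so reliability = 0.8281.
Error variance = 929.759 − 769.895 = 159.864; SEM = √159.864 = 12.644.

12.644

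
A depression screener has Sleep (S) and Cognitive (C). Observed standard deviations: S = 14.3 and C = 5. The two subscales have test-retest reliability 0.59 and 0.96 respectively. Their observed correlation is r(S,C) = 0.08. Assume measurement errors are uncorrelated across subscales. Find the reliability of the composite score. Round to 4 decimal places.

0.6479

Var(S+C) = 14.3² + 5² + 2·[14.3·5·0.08] = 229.49 + 11.44 = 240.93.
Under uncorrelated errors the observed covariances equal the true-score covariances, so only the own-variance terms attenuate.
True-score variance = [14.3²·0.59 + 5²·0.96] + 11.44 = 144.649 + 11.44 = 156.089.
Reliability = 156.089 / 240.93 = 0.6479.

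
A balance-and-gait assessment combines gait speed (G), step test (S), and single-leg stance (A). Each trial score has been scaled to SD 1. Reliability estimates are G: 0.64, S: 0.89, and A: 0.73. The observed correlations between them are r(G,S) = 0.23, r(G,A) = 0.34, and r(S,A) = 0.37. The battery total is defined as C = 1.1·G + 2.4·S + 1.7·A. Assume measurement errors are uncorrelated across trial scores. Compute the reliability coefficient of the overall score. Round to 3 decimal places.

Var(C) = 1.1² + 2.4² + 1.7² + 2·[2.64·0.23 + 1.87·0.34 + 4.08·0.37] = 9.86 + 5.5052 = 15.3652.
With uncorrelated errors the cross-covariances are all true-score covariance, so they carry over unchanged; only the diagonal terms shrink to ρᵢσᵢ².
True-score variance = [1.1²·0.64 + 2.4²·0.89 + 1.7²·0.73] + 5.5052 = 8.0105 + 5.5052 = 13.5157.
Reliability = 13.5157 / 15.3652 = 0.880.

0.880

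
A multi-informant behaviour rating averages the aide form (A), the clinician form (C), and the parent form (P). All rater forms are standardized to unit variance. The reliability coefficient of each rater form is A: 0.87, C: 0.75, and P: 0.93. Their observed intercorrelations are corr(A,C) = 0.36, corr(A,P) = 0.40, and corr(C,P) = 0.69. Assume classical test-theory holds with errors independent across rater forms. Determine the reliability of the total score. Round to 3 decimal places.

Var(A+C+P) = 3 + 2·[0.36 + 0.40 + 0.69] = 3 + 2.9 = 5.9.
Under uncorrelated errors the observed covariances equal the true-score covariances, so only the own-variance terms attenuate.
True-score variance = [0.87 + 0.75 + 0.93] + 2.9 = 2.55 + 2.9 = 5.45.
Reliability = 5.45 / 5.9 = 0.924.

0.924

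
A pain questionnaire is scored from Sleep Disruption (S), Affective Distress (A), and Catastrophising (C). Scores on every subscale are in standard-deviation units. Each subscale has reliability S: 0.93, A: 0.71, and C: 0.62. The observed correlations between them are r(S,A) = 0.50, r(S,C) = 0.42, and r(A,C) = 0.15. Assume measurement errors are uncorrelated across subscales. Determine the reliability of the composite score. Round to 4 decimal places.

Var(S+A+C) = 3 + 2·[0.50 + 0.42 + 0.15] = 3 + 2.14 = 5.14.
With uncorrelated errors the cross-covariances are all true-score covariance, so they carry over unchanged; only the diagonal terms shrink to ρᵢσᵢ².
True-score variance = [0.93 + 0.71 + 0.62] + 2.14 = 2.26 + 2.14 = 4.4.
Reliability = 4.4 / 5.14 = 0.8560.

0.8560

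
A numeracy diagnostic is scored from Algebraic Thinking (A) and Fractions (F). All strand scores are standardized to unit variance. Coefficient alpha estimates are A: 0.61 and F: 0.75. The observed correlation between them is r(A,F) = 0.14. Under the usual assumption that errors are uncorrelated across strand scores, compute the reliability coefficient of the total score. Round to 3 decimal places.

0.719

Var(A+F) = 2 + 2·[0.14] = 2 + 0.28 = 2.28.
With uncorrelated errors the cross-covariances are all true-score covariance, so they carry over unchanged; only the diagonal terms shrink to ρᵢσᵢ².
True-score variance = [0.61 + 0.75] + 0.28 = 1.36 + 0.28 = 1.64.
Reliability = 1.64 / 2.28 = 0.719.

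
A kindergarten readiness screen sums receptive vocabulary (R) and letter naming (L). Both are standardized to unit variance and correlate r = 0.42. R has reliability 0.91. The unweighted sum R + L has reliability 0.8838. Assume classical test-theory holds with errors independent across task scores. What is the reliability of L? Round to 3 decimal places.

Var(R+L) = 2 + 2·0.42 = 2.840.
True-score variance = ρ_R + ρ_L + 2·0.42, so 0.8838 = (0.91 + ρ_L + 0.84) / 2.840.
ρ_L = 0.8838·2.840 − 0.91 − 0.84 = 0.760.

0.760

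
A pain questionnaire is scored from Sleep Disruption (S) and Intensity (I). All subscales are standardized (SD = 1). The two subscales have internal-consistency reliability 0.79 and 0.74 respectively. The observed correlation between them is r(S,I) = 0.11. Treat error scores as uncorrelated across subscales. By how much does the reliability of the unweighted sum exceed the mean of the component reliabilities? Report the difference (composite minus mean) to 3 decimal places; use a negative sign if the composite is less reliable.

0.023

Var(sum) = 2 + 0.22 = 2.22; true-score variance = 1.53 + 0.22 = 1.75; composite reliability = 0.7883.
Mean component reliability = 0.7650.
Difference = 0.7883 − 0.7650 = 0.023.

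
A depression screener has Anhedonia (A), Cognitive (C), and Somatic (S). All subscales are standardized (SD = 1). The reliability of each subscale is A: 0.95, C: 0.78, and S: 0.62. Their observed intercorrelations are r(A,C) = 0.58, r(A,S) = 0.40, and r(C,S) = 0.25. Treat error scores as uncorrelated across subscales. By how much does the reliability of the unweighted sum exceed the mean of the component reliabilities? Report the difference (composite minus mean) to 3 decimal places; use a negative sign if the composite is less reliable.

Var(sum) = 3 + 2.46 = 5.46; true-score variance = 2.35 + 2.46 = 4.81; composite reliability = 0.8810.
Mean component reliability = 0.7833.
Difference = 0.8810 − 0.7833 = 0.098.

0.098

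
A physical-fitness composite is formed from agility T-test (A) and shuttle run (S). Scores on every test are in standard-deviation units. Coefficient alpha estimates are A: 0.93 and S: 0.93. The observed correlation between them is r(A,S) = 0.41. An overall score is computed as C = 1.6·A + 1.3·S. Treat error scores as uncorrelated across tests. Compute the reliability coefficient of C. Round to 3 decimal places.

Var(C) = 1.6² + 1.3² + 2·[2.08·0.41] = 4.25 + 1.7056 = 5.9556.
Because errors are independent across components, Cov(Tᵢ,Tⱼ) = Cov(Xᵢ,Xⱼ); the off-diagonal part of the true-score variance is the same as above.
True-score variance = [1.6²·0.93 + 1.3²·0.93] + 1.7056 = 3.9525 + 1.7056 = 5.6581.
Reliability = 5.6581 / 5.9556 = 0.950.

0.950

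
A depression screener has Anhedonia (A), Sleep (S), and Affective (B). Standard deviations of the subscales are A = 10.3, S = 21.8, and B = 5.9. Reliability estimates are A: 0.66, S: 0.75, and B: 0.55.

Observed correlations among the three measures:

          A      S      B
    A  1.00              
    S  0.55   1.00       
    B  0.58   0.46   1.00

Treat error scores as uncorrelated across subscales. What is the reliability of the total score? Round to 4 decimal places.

Var(A+S+B) = 10.3² + 21.8² + 5.9² + 2·[10.3·21.8·0.55 + 10.3·5.9·0.58 + 21.8·5.9·0.46] = 616.14 + 435.818 = 1051.96.
Under uncorrelated errors the observed covariances equal the true-score covariances, so only the own-variance terms attenuate.
True-score variance = [10.3²·0.66 + 21.8²·0.75 + 5.9²·0.55] + 435.818 = 445.595 + 435.818 = 881.413.
Reliability = 881.413 / 1051.96 = 0.8379.

0.8379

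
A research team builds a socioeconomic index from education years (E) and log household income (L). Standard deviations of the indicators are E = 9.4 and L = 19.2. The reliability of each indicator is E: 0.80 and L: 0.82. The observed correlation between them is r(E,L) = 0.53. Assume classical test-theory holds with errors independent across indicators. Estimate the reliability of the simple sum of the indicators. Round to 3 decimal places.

Var(E+L) = 9.4² + 19.2² + 2·[9.4·19.2·0.53] = 457 + 191.309 = 648.309.
Because errors are independent across components, Cov(Tᵢ,Tⱼ) = Cov(Xᵢ,Xⱼ); the off-diagonal part of the true-score variance is the same as above.
True-score variance = [9.4²·0.80 + 19.2²·0.82] + 191.309 = 372.973 + 191.309 = 564.282.
Reliability = 564.282 / 648.309 = 0.870.

0.870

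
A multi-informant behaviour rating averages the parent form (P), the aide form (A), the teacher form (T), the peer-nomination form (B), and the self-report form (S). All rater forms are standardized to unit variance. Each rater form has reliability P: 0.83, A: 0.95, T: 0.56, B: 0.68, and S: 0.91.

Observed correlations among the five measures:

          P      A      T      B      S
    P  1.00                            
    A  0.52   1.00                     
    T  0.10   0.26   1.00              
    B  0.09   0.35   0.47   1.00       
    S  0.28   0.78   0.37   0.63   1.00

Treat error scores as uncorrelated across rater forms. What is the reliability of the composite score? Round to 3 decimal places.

0.916

Var(P+A+T+B+S) = 5 + 2·[0.52 + 0.10 + 0.09 + 0.28 + 0.26 + 0.35 + 0.78 + 0.47 + 0.37 + 0.63] = 5 + 7.7 = 12.7.
With uncorrelated errors the cross-covariances are all true-score covariance, so they carry over unchanged; only the diagonal terms shrink to ρᵢσᵢ².
True-score variance = [0.83 + 0.95 + 0.56 + 0.68 + 0.91] + 7.7 = 3.93 + 7.7 = 11.63.
Reliability = 11.63 / 12.7 = 0.916.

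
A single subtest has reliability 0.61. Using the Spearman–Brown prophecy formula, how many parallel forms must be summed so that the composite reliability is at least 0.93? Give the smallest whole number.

9

k ≥ ρ*(1−ρ₁)/(ρ₁(1−ρ*)) = 0.93·0.39 / (0.61·0.07) = 8.494.
Smallest integer k = 9.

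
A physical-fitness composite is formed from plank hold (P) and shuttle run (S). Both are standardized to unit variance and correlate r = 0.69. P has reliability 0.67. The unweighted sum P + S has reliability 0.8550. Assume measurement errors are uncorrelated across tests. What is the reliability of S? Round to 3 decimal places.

Var(P+S) = 2 + 2·0.69 = 3.380.
True-score variance = ρ_P + ρ_S + 2·0.69, so 0.8550 = (0.67 + ρ_S + 1.38) / 3.380.
ρ_S = 0.8550·3.380 − 0.67 − 1.38 = 0.840.

0.840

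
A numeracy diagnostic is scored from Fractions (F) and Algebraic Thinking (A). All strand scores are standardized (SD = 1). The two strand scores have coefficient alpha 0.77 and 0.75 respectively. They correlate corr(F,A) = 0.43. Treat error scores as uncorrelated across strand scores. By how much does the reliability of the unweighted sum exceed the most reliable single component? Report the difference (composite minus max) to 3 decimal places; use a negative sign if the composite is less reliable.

Var(sum) = 2 + 0.86 = 2.86; true-score variance = 1.52 + 0.86 = 2.38; composite reliability = 0.8322.
Max component reliability = 0.7700.
Difference = 0.8322 − 0.7700 = 0.062.

0.062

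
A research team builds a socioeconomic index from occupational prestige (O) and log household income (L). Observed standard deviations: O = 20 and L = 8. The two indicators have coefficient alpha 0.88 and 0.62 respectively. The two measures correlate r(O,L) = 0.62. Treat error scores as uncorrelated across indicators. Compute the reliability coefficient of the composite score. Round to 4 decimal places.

Var(O+L) = 20² + 8² + 2·[20·8·0.62] = 464 + 198.4 = 662.4.
Under uncorrelated errors the observed covariances equal the true-score covariances, so only the own-variance terms attenuate.
True-score variance = [20²·0.88 + 8²·0.62] + 198.4 = 391.68 + 198.4 = 590.08.
Reliability = 590.08 / 662.4 = 0.8908.

0.8908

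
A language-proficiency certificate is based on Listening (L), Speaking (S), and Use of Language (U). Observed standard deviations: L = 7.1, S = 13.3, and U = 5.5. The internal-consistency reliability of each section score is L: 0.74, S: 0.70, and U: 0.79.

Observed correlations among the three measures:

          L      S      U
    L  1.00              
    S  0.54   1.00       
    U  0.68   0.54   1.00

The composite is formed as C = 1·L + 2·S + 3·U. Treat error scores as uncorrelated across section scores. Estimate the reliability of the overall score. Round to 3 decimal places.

Var(C) = 7.1² + 2²·13.3² + 3²·5.5² + 2·[2·7.1·13.3·0.54 + 3·7.1·5.5·0.68 + 6·13.3·5.5·0.54] = 1030.22 + 837.305 = 1867.52.
Under uncorrelated errors the observed covariances equal the true-score covariances, so only the own-variance terms attenuate.
True-score variance = [7.1²·0.74 + 2²·13.3²·0.70 + 3²·5.5²·0.79] + 837.305 = 747.673 + 837.305 = 1584.98.
Reliability = 1584.98 / 1867.52 = 0.849.

0.849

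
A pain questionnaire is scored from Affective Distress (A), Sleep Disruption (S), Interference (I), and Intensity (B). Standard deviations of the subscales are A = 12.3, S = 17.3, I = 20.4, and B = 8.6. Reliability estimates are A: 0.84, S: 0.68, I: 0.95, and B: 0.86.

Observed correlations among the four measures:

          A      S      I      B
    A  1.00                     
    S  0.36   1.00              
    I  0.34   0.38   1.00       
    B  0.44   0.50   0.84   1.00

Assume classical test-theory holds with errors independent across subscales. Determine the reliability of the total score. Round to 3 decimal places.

Var(A+S+I+B) = 12.3² + 17.3² + 20.4² + 8.6² + 2·[12.3·17.3·0.36 + 12.3·20.4·0.34 + 12.3·8.6·0.44 + 17.3·20.4·0.38 + 17.3·8.6·0.50 + 20.4·8.6·0.84] = 940.7 + 1128.66 = 2069.36.
Because errors are independent across components, Cov(Tᵢ,Tⱼ) = Cov(Xᵢ,Xⱼ); the off-diagonal part of the true-score variance is the same as above.
True-score variance = [12.3²·0.84 + 17.3²·0.68 + 20.4²·0.95 + 8.6²·0.86] + 1128.66 = 789.558 + 1128.66 = 1918.22.
Reliability = 1918.22 / 2069.36 = 0.927.

0.927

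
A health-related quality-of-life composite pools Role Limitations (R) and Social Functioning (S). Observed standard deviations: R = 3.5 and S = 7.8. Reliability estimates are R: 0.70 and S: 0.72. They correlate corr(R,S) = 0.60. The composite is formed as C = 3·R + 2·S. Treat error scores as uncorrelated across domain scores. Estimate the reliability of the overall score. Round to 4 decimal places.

0.8160

Var(C) = 3²·3.5² + 2²·7.8² + 2·[6·3.5·7.8·0.60] = 353.61 + 196.56 = 550.17.
Because errors are independent across components, Cov(Tᵢ,Tⱼ) = Cov(Xᵢ,Xⱼ); the off-diagonal part of the true-score variance is the same as above.
True-score variance = [3²·3.5²·0.70 + 2²·7.8²·0.72] + 196.56 = 252.394 + 196.56 = 448.954.
Reliability = 448.954 / 550.17 = 0.8160.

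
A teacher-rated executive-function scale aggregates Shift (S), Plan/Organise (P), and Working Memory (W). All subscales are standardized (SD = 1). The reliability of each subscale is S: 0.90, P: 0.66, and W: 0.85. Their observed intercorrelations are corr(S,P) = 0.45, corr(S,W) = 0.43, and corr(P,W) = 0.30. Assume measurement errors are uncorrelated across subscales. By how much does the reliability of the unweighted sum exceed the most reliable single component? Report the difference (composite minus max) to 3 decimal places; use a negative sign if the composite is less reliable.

-0.010

Var(sum) = 3 + 2.36 = 5.36; true-score variance = 2.41 + 2.36 = 4.77; composite reliability = 0.8899.
Max component reliability = 0.9000.
Difference = 0.8899 − 0.9000 = -0.010.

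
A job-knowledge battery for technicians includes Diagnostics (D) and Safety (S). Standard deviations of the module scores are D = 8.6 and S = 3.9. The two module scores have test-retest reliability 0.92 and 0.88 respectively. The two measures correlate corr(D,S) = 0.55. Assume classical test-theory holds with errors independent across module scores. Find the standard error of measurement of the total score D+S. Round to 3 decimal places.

2.782

Var(total) = 89.17 + 36.894 = 126.064.
True-score variance = 81.428 + 36.894 = 118.322, so reliability = 0.9386.
Error variance = 126.064 − 118.322 = 7.742; SEM = √7.742 = 2.782.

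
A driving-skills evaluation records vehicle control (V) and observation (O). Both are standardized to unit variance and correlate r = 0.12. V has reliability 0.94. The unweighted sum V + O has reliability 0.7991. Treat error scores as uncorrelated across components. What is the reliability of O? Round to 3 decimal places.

0.610

Var(V+O) = 2 + 2·0.12 = 2.240.
True-score variance = ρ_V + ρ_O + 2·0.12, so 0.7991 = (0.94 + ρ_O + 0.24) / 2.240.
ρ_O = 0.7991·2.240 − 0.94 − 0.24 = 0.610.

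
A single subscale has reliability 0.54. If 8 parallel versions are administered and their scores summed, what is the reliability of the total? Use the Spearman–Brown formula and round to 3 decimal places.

0.904

ρ_k = kρ / (1 + (k−1)ρ) = 8·0.54 / (1 + 7·0.54) = 4.320 / 4.780 = 0.904.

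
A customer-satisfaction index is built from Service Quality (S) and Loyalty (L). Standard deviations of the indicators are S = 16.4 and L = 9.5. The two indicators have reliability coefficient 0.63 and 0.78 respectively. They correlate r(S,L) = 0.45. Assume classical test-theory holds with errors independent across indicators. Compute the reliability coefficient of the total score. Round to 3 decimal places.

Var(S+L) = 16.4² + 9.5² + 2·[16.4·9.5·0.45] = 359.21 + 140.22 = 499.43.
With uncorrelated errors the cross-covariances are all true-score covariance, so they carry over unchanged; only the diagonal terms shrink to ρᵢσᵢ².
True-score variance = [16.4²·0.63 + 9.5²·0.78] + 140.22 = 239.84 + 140.22 = 380.06.
Reliability = 380.06 / 499.43 = 0.761.

0.761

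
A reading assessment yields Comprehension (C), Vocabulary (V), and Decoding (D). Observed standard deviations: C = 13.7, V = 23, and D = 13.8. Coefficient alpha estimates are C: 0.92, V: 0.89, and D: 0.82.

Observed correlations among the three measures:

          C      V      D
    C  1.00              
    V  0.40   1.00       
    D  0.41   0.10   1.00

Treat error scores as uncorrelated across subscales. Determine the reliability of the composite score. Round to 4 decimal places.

0.9220

Var(C+V+D) = 13.7² + 23² + 13.8² + 2·[13.7·23·0.40 + 13.7·13.8·0.41 + 23·13.8·0.10] = 907.13 + 470.589 = 1377.72.
Under uncorrelated errors the observed covariances equal the true-score covariances, so only the own-variance terms attenuate.
True-score variance = [13.7²·0.92 + 23²·0.89 + 13.8²·0.82] + 470.589 = 799.646 + 470.589 = 1270.23.
Reliability = 1270.23 / 1377.72 = 0.9220.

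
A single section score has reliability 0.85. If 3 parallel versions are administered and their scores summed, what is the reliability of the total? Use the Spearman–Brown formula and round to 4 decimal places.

ρ_k = kρ / (1 + (k−1)ρ) = 3·0.85 / (1 + 2·0.85) = 2.550 / 2.700 = 0.9444.

0.9444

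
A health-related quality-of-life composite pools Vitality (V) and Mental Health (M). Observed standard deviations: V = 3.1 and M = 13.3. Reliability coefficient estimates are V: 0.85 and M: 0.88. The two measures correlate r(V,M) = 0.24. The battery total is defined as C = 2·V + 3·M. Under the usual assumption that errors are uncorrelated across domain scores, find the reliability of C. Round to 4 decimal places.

0.8875

Var(C) = 2²·3.1² + 3²·13.3² + 2·[6·3.1·13.3·0.24] = 1630.45 + 118.742 = 1749.19.
With uncorrelated errors the cross-covariances are all true-score covariance, so they carry over unchanged; only the diagonal terms shrink to ρᵢσᵢ².
True-score variance = [2²·3.1²·0.85 + 3²·13.3²·0.88] + 118.742 = 1433.64 + 118.742 = 1552.39.
Reliability = 1552.39 / 1749.19 = 0.8875.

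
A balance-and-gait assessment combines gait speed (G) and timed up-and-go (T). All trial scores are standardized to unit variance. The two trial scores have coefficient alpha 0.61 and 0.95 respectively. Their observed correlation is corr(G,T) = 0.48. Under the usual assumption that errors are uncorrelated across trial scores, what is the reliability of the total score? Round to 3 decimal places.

Var(G+T) = 2 + 2·[0.48] = 2 + 0.96 = 2.96.
With uncorrelated errors the cross-covariances are all true-score covariance, so they carry over unchanged; only the diagonal terms shrink to ρᵢσᵢ².
True-score variance = [0.61 + 0.95] + 0.96 = 1.56 + 0.96 = 2.52.
Reliability = 2.52 / 2.96 = 0.851.

0.851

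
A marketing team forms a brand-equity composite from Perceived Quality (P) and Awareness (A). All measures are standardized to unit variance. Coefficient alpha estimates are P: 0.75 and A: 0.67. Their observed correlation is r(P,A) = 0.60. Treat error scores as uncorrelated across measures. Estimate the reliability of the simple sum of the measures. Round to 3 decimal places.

0.819

Var(P+A) = 2 + 2·[0.60] = 2 + 1.2 = 3.2.
With uncorrelated errors the cross-covariances are all true-score covariance, so they carry over unchanged; only the diagonal terms shrink to ρᵢσᵢ².
True-score variance = [0.75 + 0.67] + 1.2 = 1.42 + 1.2 = 2.62.
Reliability = 2.62 / 3.2 = 0.819.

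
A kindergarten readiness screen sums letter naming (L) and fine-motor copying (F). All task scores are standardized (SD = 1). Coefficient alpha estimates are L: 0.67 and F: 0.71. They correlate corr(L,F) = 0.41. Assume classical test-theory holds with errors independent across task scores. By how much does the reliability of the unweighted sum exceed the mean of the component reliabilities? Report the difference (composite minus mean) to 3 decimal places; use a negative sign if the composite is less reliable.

Var(sum) = 2 + 0.82 = 2.82; true-score variance = 1.38 + 0.82 = 2.2; composite reliability = 0.7801.
Mean component reliability = 0.6900.
Difference = 0.7801 − 0.6900 = 0.090.

0.090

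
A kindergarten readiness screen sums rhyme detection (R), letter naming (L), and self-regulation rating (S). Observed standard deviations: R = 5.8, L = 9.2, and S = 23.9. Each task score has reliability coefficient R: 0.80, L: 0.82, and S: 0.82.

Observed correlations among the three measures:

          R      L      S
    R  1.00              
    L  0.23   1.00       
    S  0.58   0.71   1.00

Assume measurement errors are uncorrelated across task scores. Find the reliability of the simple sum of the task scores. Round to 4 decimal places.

Var(R+L+S) = 5.8² + 9.2² + 23.9² + 2·[5.8·9.2·0.23 + 5.8·23.9·0.58 + 9.2·23.9·0.71] = 689.49 + 497.574 = 1187.06.
With uncorrelated errors the cross-covariances are all true-score covariance, so they carry over unchanged; only the diagonal terms shrink to ρᵢσᵢ².
True-score variance = [5.8²·0.80 + 9.2²·0.82 + 23.9²·0.82] + 497.574 = 564.709 + 497.574 = 1062.28.
Reliability = 1062.28 / 1187.06 = 0.8949.

0.8949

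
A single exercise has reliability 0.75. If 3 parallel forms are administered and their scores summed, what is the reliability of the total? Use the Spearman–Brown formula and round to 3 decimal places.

0.900

ρ_k = kρ / (1 + (k−1)ρ) = 3·0.75 / (1 + 2·0.75) = 2.250 / 2.500 = 0.900.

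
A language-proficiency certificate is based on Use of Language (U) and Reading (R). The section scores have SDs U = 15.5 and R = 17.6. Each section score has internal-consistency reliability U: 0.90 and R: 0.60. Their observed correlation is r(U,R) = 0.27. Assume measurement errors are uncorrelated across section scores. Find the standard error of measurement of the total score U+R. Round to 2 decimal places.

12.16

Var(total) = 550.01 + 147.312 = 697.322.
True-score variance = 402.081 + 147.312 = 549.393, so reliability = 0.7879.
Error variance = 697.322 − 549.393 = 147.929; SEM = √147.929 = 12.16.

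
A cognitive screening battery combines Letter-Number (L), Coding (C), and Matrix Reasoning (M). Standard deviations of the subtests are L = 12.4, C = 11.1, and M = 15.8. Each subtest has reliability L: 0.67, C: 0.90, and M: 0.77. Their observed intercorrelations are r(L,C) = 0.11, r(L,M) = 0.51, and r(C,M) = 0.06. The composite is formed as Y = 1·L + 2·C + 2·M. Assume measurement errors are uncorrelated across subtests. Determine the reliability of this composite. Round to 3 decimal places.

Var(Y) = 12.4² + 2²·11.1² + 2²·15.8² + 2·[2·12.4·11.1·0.11 + 2·12.4·15.8·0.51 + 4·11.1·15.8·0.06] = 1645.16 + 544.421 = 2189.58.
Because errors are independent across components, Cov(Tᵢ,Tⱼ) = Cov(Xᵢ,Xⱼ); the off-diagonal part of the true-score variance is the same as above.
True-score variance = [12.4²·0.67 + 2²·11.1²·0.90 + 2²·15.8²·0.77] + 544.421 = 1315.47 + 544.421 = 1859.89.
Reliability = 1859.89 / 2189.58 = 0.849.

0.849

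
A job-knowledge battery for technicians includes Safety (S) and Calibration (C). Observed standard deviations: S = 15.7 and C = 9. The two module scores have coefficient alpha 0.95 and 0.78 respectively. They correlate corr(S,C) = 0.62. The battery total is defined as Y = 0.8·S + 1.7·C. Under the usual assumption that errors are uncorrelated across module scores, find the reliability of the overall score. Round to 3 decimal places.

0.906

Var(Y) = 0.8²·15.7² + 1.7²·9² + 2·[1.36·15.7·9·0.62] = 391.844 + 238.288 = 630.132.
With uncorrelated errors the cross-covariances are all true-score covariance, so they carry over unchanged; only the diagonal terms shrink to ρᵢσᵢ².
True-score variance = [0.8²·15.7²·0.95 + 1.7²·9²·0.78] + 238.288 = 332.456 + 238.288 = 570.744.
Reliability = 570.744 / 630.132 = 0.906.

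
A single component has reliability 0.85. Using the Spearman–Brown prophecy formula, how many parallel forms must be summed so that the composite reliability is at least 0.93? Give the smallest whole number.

k ≥ ρ*(1−ρ₁)/(ρ₁(1−ρ*)) = 0.93·0.15 / (0.85·0.07) = 2.345.
Smallest integer k = 3.

3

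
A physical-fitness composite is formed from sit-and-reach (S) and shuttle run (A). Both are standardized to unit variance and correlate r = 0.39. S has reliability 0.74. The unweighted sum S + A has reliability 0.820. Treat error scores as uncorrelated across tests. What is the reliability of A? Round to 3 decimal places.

Var(S+A) = 2 + 2·0.39 = 2.780.
True-score variance = ρ_S + ρ_A + 2·0.39, so 0.820 = (0.74 + ρ_A + 0.78) / 2.780.
ρ_A = 0.820·2.780 − 0.74 − 0.78 = 0.760.

0.760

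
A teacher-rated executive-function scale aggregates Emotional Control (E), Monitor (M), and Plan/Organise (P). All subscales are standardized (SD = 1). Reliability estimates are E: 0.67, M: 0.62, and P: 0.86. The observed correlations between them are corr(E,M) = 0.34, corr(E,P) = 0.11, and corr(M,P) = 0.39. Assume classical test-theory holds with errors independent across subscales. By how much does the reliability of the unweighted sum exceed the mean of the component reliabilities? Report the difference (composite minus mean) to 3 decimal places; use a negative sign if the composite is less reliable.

0.102

Var(sum) = 3 + 1.68 = 4.68; true-score variance = 2.15 + 1.68 = 3.83; composite reliability = 0.8184.
Mean component reliability = 0.7167.
Difference = 0.8184 − 0.7167 = 0.102.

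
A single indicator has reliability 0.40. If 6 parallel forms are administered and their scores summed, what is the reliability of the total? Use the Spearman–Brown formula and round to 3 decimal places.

0.800

ρ_k = kρ / (1 + (k−1)ρ) = 6·0.40 / (1 + 5·0.40) = 2.400 / 3.000 = 0.800.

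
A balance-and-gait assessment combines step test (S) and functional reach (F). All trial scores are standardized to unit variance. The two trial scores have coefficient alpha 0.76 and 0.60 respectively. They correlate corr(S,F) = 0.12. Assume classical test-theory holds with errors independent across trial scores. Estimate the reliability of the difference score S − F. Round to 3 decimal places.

0.636

Var(S−F) = 1 + 1 − 2·0.12 = 2 − 0.24 = 1.76.
Under uncorrelated errors the observed covariances equal the true-score covariances, so only the own-variance terms attenuate.
True-score variance = [0.76 + 0.60] − 0.24 = 1.36 − 0.24 = 1.12.
Reliability = 1.12 / 1.76 = 0.636.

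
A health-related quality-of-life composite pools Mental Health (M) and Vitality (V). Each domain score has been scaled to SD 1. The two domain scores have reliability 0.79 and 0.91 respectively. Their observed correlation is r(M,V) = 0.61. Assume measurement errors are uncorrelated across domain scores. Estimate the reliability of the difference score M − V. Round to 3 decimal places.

0.615

Var(M−V) = 1 + 1 − 2·0.61 = 2 − 1.22 = 0.78.
Under uncorrelated errors the observed covariances equal the true-score covariances, so only the own-variance terms attenuate.
True-score variance = [0.79 + 0.91] − 1.22 = 1.7 − 1.22 = 0.48.
Reliability = 0.48 / 0.78 = 0.615.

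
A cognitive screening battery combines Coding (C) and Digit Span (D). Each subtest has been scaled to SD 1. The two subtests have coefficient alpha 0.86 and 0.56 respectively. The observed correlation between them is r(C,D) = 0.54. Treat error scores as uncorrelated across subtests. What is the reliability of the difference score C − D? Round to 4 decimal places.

0.3696

Var(C−D) = 1 + 1 − 2·0.54 = 2 − 1.08 = 0.92.
Because errors are independent across components, Cov(Tᵢ,Tⱼ) = Cov(Xᵢ,Xⱼ); the off-diagonal part of the true-score variance is the same as above.
True-score variance = [0.86 + 0.56] − 1.08 = 1.42 − 1.08 = 0.34.
Reliability = 0.34 / 0.92 = 0.3696.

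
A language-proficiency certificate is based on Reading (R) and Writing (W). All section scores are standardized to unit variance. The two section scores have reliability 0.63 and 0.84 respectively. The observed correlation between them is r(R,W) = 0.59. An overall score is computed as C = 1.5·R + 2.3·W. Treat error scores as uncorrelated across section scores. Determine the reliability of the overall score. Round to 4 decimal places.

Var(C) = 1.5² + 2.3² + 2·[3.45·0.59] = 7.54 + 4.071 = 11.611.
With uncorrelated errors the cross-covariances are all true-score covariance, so they carry over unchanged; only the diagonal terms shrink to ρᵢσᵢ².
True-score variance = [1.5²·0.63 + 2.3²·0.84] + 4.071 = 5.8611 + 4.071 = 9.9321.
Reliability = 9.9321 / 11.611 = 0.8554.

0.8554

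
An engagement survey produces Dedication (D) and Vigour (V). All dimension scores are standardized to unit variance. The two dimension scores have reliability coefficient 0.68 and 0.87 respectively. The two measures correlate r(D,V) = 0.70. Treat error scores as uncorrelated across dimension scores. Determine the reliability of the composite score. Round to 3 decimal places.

Var(D+V) = 2 + 2·[0.70] = 2 + 1.4 = 3.4.
With uncorrelated errors the cross-covariances are all true-score covariance, so they carry over unchanged; only the diagonal terms shrink to ρᵢσᵢ².
True-score variance = [0.68 + 0.87] + 1.4 = 1.55 + 1.4 = 2.95.
Reliability = 2.95 / 3.4 = 0.868.

0.868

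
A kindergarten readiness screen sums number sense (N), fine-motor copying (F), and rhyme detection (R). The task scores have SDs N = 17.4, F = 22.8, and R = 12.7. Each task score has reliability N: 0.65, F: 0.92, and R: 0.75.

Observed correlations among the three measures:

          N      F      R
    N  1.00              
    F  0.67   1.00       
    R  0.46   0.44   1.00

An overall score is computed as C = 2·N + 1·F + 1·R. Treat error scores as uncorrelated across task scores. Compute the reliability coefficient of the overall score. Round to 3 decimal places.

0.860

Var(C) = 2²·17.4² + 22.8² + 12.7² + 2·[2·17.4·22.8·0.67 + 2·17.4·12.7·0.46 + 22.8·12.7·0.44] = 1892.17 + 1724.63 = 3616.8.
Because errors are independent across components, Cov(Tᵢ,Tⱼ) = Cov(Xᵢ,Xⱼ); the off-diagonal part of the true-score variance is the same as above.
True-score variance = [2²·17.4²·0.65 + 22.8²·0.92 + 12.7²·0.75] + 1724.63 = 1386.4 + 1724.63 = 3111.02.
Reliability = 3111.02 / 3616.8 = 0.860.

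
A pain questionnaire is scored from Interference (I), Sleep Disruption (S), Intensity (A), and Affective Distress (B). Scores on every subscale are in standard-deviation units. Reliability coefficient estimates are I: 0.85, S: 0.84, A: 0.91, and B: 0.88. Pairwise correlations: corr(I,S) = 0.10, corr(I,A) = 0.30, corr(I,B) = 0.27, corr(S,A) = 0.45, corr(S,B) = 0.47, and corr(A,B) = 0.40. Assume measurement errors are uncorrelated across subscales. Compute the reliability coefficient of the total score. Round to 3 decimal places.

0.935

Var(I+S+A+B) = 4 + 2·[0.10 + 0.30 + 0.27 + 0.45 + 0.47 + 0.40] = 4 + 3.98 = 7.98.
Under uncorrelated errors the observed covariances equal the true-score covariances, so only the own-variance terms attenuate.
True-score variance = [0.85 + 0.84 + 0.91 + 0.88] + 3.98 = 3.48 + 3.98 = 7.46.
Reliability = 7.46 / 7.98 = 0.935.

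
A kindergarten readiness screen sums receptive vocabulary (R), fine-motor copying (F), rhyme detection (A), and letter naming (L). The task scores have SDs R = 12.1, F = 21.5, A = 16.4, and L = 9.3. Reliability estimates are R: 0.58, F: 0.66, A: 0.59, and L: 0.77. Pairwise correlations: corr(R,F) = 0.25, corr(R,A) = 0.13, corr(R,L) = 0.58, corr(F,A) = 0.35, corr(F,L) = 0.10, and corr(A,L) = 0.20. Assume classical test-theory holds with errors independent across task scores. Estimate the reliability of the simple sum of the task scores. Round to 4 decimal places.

0.7852

Var(R+F+A+L) = 12.1² + 21.5² + 16.4² + 9.3² + 2·[12.1·21.5·0.25 + 12.1·16.4·0.13 + 12.1·9.3·0.58 + 21.5·16.4·0.35 + 21.5·9.3·0.10 + 16.4·9.3·0.20] = 964.11 + 660.022 = 1624.13.
With uncorrelated errors the cross-covariances are all true-score covariance, so they carry over unchanged; only the diagonal terms shrink to ρᵢσᵢ².
True-score variance = [12.1²·0.58 + 21.5²·0.66 + 16.4²·0.59 + 9.3²·0.77] + 660.022 = 615.287 + 660.022 = 1275.31.
Reliability = 1275.31 / 1624.13 = 0.7852.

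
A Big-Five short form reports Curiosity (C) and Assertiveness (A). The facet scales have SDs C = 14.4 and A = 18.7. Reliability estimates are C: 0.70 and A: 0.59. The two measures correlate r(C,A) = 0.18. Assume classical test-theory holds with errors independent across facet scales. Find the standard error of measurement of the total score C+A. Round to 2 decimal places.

Var(total) = 557.05 + 96.9408 = 653.991.
True-score variance = 351.469 + 96.9408 = 448.41, so reliability = 0.6857.
Error variance = 653.991 − 448.41 = 205.581; SEM = √205.581 = 14.34.

14.34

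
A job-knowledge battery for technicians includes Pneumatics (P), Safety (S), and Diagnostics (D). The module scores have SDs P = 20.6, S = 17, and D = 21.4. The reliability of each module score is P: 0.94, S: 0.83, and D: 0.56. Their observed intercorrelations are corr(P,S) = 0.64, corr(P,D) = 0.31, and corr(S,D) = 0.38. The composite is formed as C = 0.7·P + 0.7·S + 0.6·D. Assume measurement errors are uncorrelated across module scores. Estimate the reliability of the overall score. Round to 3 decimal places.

Var(C) = 0.7²·20.6² + 0.7²·17² + 0.6²·21.4² + 2·[0.49·20.6·17·0.64 + 0.42·20.6·21.4·0.31 + 0.42·17·21.4·0.38] = 514.412 + 450.565 = 964.977.
Because errors are independent across components, Cov(Tᵢ,Tⱼ) = Cov(Xᵢ,Xⱼ); the off-diagonal part of the true-score variance is the same as above.
True-score variance = [0.7²·20.6²·0.94 + 0.7²·17²·0.83 + 0.6²·21.4²·0.56] + 450.565 = 405.321 + 450.565 = 855.886.
Reliability = 855.886 / 964.977 = 0.887.

0.887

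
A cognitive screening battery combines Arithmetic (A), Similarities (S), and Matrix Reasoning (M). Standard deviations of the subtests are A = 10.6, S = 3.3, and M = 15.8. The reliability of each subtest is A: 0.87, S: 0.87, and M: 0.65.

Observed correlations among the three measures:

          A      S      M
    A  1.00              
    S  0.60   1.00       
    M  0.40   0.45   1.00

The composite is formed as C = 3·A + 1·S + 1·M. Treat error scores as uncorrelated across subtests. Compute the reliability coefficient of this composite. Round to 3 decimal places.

0.881

Var(C) = 3²·10.6² + 3.3² + 15.8² + 2·[3·10.6·3.3·0.60 + 3·10.6·15.8·0.40 + 3.3·15.8·0.45] = 1271.77 + 574.806 = 1846.58.
Because errors are independent across components, Cov(Tᵢ,Tⱼ) = Cov(Xᵢ,Xⱼ); the off-diagonal part of the true-score variance is the same as above.
True-score variance = [3²·10.6²·0.87 + 3.3²·0.87 + 15.8²·0.65] + 574.806 = 1051.52 + 574.806 = 1626.33.
Reliability = 1626.33 / 1846.58 = 0.881.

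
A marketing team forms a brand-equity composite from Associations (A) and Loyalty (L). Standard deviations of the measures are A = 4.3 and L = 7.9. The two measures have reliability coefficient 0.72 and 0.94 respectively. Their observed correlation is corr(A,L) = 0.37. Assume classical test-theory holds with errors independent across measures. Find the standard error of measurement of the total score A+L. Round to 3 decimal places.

2.987

Var(total) = 80.9 + 25.1378 = 106.038.
True-score variance = 71.9782 + 25.1378 = 97.116, so reliability = 0.9159.
Error variance = 106.038 − 97.116 = 8.9218; SEM = √8.9218 = 2.987.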